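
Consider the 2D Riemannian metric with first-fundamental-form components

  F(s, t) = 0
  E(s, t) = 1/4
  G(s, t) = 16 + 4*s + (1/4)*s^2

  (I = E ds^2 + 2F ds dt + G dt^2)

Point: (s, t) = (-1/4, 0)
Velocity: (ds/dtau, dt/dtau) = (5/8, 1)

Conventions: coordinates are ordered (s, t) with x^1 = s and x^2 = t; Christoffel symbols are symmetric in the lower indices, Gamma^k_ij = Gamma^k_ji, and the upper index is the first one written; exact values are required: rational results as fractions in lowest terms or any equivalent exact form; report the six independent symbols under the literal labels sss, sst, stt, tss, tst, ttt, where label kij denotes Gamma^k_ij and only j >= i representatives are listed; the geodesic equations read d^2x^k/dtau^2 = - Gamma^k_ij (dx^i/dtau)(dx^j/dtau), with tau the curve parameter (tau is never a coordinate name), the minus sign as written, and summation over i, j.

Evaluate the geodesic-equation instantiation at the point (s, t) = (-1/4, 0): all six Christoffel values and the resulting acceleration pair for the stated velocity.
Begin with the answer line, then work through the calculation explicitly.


Answer: Gamma_sss = 0, Gamma_sst = 0, Gamma_stt = -31/4, Gamma_tss = 0, Gamma_tst = 4/31, Gamma_ttt = 0; accelerations (d^2s/dtau^2, d^2t/dtau^2) = (31/4, -5/31)

E = 1/4, F = 0, G = 961/64 at the point
E_s = 0, E_t = 0, F_s = 0, F_t = 0, G_s = 31/8, G_t = 0
EG - F^2 = 961/256;  g^inv = (256/961) * [[961/64, 0], [0, 1/4]]
first-kind symbols [ij,l] = (1/2)(d_i g_jl + d_j g_il - d_l g_ij): [ss,s] = E_s/2 = 0, [ss,t] = F_s - E_t/2 = 0, [st,s] = E_t/2 = 0, [st,t] = G_s/2 = 31/16, [tt,s] = F_t - G_s/2 = -31/16, [tt,t] = G_t/2 = 0
Gamma^s_ij = (G*[ij,s] - F*[ij,t])/(EG - F^2), Gamma^t_ij = (E*[ij,t] - F*[ij,s])/(EG - F^2)
Gamma_sss = 0, Gamma_sst = 0, Gamma_stt = -31/4, Gamma_tss = 0, Gamma_tst = 4/31, Gamma_ttt = 0
d^2s/dtau^2 = -(Gamma_sss*(5/8)^2 + 2*Gamma_sst*(5/8)*(1) + Gamma_stt*(1)^2) = 31/4
d^2t/dtau^2 = -(Gamma_tss*(5/8)^2 + 2*Gamma_tst*(5/8)*(1) + Gamma_ttt*(1)^2) = -5/31


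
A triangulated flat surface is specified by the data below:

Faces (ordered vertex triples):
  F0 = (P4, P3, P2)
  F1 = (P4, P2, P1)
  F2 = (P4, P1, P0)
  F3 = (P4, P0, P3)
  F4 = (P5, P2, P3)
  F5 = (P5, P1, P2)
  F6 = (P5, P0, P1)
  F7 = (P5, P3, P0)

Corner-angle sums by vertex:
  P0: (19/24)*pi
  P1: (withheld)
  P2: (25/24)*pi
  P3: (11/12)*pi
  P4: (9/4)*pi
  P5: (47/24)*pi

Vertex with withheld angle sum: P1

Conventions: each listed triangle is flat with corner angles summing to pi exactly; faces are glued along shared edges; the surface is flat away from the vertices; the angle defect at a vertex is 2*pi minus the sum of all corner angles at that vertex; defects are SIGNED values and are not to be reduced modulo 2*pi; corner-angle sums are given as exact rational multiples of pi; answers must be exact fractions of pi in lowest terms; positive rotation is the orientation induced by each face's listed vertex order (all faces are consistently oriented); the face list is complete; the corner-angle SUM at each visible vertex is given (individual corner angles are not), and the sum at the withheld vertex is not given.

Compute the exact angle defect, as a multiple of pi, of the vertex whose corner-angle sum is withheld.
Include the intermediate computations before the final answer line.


V = 6, E = 12, F = 8; chi = V - E + F = 2
Gauss-Bonnet: total defect = 2*pi*chi = 4*pi; visible defects sum to (73/24)*pi

Answer: defect(P1) = (23/24)*pi


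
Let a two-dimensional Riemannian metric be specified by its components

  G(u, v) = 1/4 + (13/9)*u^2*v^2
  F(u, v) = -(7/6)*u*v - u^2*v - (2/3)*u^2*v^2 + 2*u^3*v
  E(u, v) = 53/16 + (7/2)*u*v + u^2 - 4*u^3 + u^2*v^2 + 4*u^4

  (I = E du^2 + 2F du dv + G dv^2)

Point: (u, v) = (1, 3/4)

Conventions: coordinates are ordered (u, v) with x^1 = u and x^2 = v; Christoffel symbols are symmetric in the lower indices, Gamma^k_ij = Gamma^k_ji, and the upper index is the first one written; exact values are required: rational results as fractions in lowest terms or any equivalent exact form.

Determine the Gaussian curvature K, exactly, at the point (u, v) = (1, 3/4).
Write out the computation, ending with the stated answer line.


E = 15/2, F = -1/2, G = 17/16, EG - F^2 = 247/32 at the point
E_u = 39/4, E_v = 5, F_u = 11/8, F_v = -7/6, G_u = 13/8, G_v = 13/6
E_vv = 2, F_uv = 5/6, G_uu = 13/8
Brioschi: K = (det M1 - det M2) / (EG - F^2)^2 with the standard first/second-derivative matrices M1, M2.
M1 = [[-E_vv/2 + F_uv - G_uu/2, E_u/2, F_u - E_v/2], [F_v - G_u/2, E, F], [G_v/2, F, G]] = [[-47/48, 39/8, -9/8], [-95/48, 15/2, -1/2], [13/12, -1/2, 17/16]]; det M1 = 49645/6144
M2 = [[0, E_v/2, G_u/2], [E_v/2, E, F], [G_u/2, F, G]] = [[0, 5/2, 13/16], [5/2, 15/2, -1/2], [13/16, -1/2, 17/16]]; det M2 = -6975/512
det M1 - det M2 = 133345/6144; K = 133345/6144 / (247/32)^2 = 133345/366054

Answer: K = 133345/366054


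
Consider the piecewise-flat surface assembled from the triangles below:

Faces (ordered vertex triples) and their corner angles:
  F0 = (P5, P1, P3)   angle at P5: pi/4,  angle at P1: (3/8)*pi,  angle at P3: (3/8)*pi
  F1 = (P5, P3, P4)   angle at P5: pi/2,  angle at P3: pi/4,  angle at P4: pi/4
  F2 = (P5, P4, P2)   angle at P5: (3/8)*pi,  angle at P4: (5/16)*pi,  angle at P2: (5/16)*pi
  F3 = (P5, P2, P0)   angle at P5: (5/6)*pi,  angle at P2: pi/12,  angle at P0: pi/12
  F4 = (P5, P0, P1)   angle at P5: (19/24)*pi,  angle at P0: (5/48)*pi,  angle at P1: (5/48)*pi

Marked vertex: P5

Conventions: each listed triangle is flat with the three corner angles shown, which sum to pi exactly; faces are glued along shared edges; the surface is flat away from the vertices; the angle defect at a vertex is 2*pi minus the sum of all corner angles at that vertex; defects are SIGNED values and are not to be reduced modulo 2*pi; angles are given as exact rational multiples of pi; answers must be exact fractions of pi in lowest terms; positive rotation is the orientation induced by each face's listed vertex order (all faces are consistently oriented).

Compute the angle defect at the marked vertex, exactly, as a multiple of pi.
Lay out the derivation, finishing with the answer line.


Sum of corner angles at P5: (11/4)*pi
defect = 2*pi - (11/4)*pi

Answer: defect(P5) = (-3/4)*pi


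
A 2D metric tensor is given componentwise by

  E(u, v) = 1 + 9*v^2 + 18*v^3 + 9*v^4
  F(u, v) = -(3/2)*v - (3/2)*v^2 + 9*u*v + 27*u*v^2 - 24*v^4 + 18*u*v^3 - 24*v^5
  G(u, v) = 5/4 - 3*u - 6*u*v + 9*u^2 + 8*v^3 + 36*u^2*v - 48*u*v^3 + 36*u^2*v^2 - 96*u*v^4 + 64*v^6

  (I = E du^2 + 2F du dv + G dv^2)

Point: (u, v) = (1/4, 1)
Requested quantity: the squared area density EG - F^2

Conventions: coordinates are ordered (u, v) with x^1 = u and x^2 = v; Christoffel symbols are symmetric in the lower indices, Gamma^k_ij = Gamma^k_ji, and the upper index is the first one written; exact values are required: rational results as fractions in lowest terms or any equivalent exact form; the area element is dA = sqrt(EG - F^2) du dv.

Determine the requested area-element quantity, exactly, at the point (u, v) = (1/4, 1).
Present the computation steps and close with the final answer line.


E = 37, F = -75/2, G = 641/16; EG - F^2 = 1217/16

Answer: EG - F^2 = 1217/16


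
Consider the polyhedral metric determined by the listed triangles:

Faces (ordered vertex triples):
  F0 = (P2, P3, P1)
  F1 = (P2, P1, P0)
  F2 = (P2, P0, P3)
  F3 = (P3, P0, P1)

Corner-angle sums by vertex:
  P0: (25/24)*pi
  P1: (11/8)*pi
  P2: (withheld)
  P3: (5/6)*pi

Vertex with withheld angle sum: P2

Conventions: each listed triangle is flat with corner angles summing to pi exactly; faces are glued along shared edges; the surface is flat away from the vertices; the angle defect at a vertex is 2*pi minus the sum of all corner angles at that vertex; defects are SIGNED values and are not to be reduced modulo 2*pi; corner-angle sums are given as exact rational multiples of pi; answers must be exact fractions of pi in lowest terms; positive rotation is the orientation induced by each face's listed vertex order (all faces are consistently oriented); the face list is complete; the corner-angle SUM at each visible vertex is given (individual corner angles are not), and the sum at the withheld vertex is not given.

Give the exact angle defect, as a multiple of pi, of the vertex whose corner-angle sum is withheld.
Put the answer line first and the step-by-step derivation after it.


Answer: defect(P2) = (5/4)*pi

V = 4, E = 6, F = 4; chi = V - E + F = 2
Gauss-Bonnet: total defect = 2*pi*chi = 4*pi; visible defects sum to (11/4)*pi


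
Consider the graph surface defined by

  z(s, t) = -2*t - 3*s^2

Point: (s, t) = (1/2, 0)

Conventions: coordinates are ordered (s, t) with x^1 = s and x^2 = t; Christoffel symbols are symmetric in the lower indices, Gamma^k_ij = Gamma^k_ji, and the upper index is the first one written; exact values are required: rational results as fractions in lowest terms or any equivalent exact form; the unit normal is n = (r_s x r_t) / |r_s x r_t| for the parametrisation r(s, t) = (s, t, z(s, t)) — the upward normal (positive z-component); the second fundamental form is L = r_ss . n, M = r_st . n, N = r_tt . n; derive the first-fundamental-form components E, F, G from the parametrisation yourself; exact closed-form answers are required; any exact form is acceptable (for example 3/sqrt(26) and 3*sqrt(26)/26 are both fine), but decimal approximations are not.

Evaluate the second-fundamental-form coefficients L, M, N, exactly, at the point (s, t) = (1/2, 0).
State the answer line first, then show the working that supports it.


Answer: L = -3*sqrt(14)/7, M = 0, N = 0

z_s = -3, z_t = -2, z_ss = -6, z_st = 0, z_tt = 0
E = 10, F = 6, G = 5; answer radicand W^2 = 14
unnormalised second-form numerators: l = -6, m = 0, n = 0; L = l/sqrt(14), and similarly M = m/sqrt(W^2), N = n/sqrt(W^2)


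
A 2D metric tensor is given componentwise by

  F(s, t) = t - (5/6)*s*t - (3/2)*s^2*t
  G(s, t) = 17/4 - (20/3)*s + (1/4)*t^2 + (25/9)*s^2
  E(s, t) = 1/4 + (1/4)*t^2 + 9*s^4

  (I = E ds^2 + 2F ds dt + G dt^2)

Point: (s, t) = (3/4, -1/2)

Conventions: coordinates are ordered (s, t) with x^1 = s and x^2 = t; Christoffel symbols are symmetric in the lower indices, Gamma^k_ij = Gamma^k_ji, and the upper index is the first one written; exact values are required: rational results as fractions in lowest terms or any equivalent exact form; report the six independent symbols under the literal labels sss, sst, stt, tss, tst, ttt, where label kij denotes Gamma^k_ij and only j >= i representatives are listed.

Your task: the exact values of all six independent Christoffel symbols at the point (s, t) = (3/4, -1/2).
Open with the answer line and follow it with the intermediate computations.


Answer: Gamma_sss = 25616/11101, Gamma_sst = 752/11101, Gamma_stt = 2920/11101, Gamma_tss = 42850/33303, Gamma_tst = -16060/11101, Gamma_ttt = -2368/11101

E = 809/256, F = 15/64, G = 7/8 at the point
E_s = 243/16, E_t = -1/4, F_s = 37/24, F_t = -15/32, G_s = -5/2, G_t = -1/4
EG - F^2 = 11101/4096;  g^inv = (4096/11101) * [[7/8, -15/64], [-15/64, 809/256]]
first-kind symbols [ij,l] = (1/2)(d_i g_jl + d_j g_il - d_l g_ij): [ss,s] = E_s/2 = 243/32, [ss,t] = F_s - E_t/2 = 5/3, [st,s] = E_t/2 = -1/8, [st,t] = G_s/2 = -5/4, [tt,s] = F_t - G_s/2 = 25/32, [tt,t] = G_t/2 = -1/8
Gamma^s_ij = (G*[ij,s] - F*[ij,t])/(EG - F^2), Gamma^t_ij = (E*[ij,t] - F*[ij,s])/(EG - F^2)


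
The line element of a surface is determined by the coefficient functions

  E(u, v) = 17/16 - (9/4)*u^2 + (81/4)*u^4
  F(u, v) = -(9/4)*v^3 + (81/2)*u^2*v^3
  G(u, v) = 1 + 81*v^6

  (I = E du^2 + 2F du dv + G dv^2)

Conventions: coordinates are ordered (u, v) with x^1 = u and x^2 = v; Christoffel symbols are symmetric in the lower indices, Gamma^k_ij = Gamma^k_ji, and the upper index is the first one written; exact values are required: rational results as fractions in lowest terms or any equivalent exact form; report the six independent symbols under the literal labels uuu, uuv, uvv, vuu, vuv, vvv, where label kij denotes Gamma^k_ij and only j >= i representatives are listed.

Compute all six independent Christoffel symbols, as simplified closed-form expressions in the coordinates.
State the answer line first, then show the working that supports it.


Answer: Gamma_uuu = (648*u^3 - 36*u)/(324*u^4 - 36*u^2 + 1296*v^6 + 17), Gamma_uuv = 0, Gamma_uvv = (1944*u^2*v^2 - 108*v^2)/(324*u^4 - 36*u^2 + 1296*v^6 + 17), Gamma_vuu = 1296*u*v^3/(324*u^4 - 36*u^2 + 1296*v^6 + 17), Gamma_vuv = 0, Gamma_vvv = 3888*v^5/(324*u^4 - 36*u^2 + 1296*v^6 + 17)

E = 17/16 - (9/4)*u^2 + (81/4)*u^4; F = -(9/4)*v^3 + (81/2)*u^2*v^3; G = 1 + 81*v^6
Gamma^k_ij = (1/2) g^{kl} (d_i g_jl + d_j g_il - d_l g_ij), with g^inv = (1/(EG-F^2)) [[G, -F], [-F, E]]
first partials: E_u = -(9/2)*u + 81*u^3, E_v = 0, F_u = 81*u*v^3, F_v = -(27/4)*v^2 + (243/2)*u^2*v^2, G_u = 0, G_v = 486*v^5
D = EG - F^2 = 17/16 - (9/4)*u^2 + (81/4)*u^4 + 81*v^6
expanded: Gamma^u_uu = (G E_u - 2F F_u + F E_v)/(2D), Gamma^u_uv = (G E_v - F G_u)/(2D), Gamma^u_vv = (2G F_v - G G_u - F G_v)/(2D), Gamma^v_uu = (2E F_u - E E_v - F E_u)/(2D), Gamma^v_uv = (E G_u - F E_v)/(2D), Gamma^v_vv = (E G_v - 2F F_v + F G_u)/(2D); substitute and cancel common factors


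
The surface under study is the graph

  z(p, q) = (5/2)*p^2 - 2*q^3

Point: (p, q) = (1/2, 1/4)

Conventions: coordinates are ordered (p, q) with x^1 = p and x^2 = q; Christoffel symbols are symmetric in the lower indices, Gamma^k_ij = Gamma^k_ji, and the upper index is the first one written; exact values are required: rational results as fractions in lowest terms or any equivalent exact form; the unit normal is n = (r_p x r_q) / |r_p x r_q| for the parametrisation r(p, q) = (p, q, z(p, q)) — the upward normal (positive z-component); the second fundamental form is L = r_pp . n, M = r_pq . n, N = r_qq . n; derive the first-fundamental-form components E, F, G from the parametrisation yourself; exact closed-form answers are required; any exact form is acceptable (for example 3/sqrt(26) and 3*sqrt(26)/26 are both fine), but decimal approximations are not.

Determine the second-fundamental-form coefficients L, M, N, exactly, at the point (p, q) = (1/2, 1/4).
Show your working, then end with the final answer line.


z_p = 5/2, z_q = -3/8, z_pp = 5, z_pq = 0, z_qq = -3
E = 29/4, F = -15/16, G = 73/64; answer radicand W^2 = 473/64
unnormalised second-form numerators: l = 5, m = 0, n = -3; L = l/sqrt(473/64), and similarly M = m/sqrt(W^2), N = n/sqrt(W^2)

Answer: L = 40*sqrt(473)/473, M = 0, N = -24*sqrt(473)/473


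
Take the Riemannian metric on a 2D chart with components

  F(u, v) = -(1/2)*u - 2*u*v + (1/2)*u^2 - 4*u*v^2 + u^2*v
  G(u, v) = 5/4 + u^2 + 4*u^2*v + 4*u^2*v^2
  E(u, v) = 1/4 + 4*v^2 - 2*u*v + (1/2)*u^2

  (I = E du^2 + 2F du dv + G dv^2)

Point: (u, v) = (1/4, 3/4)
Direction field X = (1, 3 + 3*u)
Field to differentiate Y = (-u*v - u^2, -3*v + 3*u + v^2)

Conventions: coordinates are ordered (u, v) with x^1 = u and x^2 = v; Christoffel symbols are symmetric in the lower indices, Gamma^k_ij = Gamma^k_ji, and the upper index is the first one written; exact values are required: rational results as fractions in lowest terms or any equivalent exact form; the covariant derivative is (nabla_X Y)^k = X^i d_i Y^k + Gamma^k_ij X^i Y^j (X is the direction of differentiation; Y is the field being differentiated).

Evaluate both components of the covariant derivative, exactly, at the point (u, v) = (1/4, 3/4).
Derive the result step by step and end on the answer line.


E = 69/32, F = -63/64, G = 105/64 at the point
E_u = -5/4, E_v = 11/2, F_u = -29/8, F_v = -31/16, G_u = 25/8, G_v = 5/8
EG - F^2 = 10521/4096;  g^inv = (4096/10521) * [[105/64, 63/64], [63/64, 69/32]]
first-kind symbols [ij,l] = (1/2)(d_i g_jl + d_j g_il - d_l g_ij): [uu,u] = E_u/2 = -5/8, [uu,v] = F_u - E_v/2 = -51/8, [uv,u] = E_v/2 = 11/4, [uv,v] = G_u/2 = 25/16, [vv,u] = F_v - G_u/2 = -7/2, [vv,v] = G_v/2 = 5/16
Gamma^u_ij = (G*[ij,u] - F*[ij,v])/(EG - F^2), Gamma^v_ij = (E*[ij,v] - F*[ij,u])/(EG - F^2)
Gamma_uuu = -1424/501, Gamma_uuv = 1180/501, Gamma_uvv = -1060/501, Gamma_vuu = -6536/1169, Gamma_vuv = 8296/3507, Gamma_vvv = -3784/3507
X = (1, 15/4), Y = (-1/4, -15/16) at the point

Answer: (nabla_X Y)^u = 6193/4008, (nabla_X Y)^v = -8741/4676


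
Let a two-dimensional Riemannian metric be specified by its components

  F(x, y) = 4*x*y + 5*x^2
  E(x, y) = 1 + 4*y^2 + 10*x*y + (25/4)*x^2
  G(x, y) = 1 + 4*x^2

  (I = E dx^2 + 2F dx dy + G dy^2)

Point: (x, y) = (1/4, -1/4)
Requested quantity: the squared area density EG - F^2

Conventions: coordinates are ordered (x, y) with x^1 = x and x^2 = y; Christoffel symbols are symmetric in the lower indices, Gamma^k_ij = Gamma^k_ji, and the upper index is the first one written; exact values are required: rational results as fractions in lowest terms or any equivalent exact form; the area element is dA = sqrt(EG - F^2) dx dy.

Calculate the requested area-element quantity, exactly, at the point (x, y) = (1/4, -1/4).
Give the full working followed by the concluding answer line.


E = 65/64, F = 1/16, G = 5/4; EG - F^2 = 81/64

Answer: EG - F^2 = 81/64


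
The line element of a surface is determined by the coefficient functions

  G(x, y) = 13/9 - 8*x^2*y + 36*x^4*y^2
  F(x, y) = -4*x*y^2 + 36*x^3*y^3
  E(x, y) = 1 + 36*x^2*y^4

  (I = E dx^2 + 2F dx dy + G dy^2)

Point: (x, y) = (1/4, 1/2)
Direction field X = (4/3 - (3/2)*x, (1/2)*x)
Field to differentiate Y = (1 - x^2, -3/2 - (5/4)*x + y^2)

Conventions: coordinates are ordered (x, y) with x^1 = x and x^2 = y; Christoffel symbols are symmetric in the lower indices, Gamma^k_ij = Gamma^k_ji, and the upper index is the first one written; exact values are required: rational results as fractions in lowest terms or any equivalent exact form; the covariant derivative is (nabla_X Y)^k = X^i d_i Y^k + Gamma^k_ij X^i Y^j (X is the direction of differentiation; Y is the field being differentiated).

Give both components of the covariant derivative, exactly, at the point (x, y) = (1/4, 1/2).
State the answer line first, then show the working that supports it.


Answer: (nabla_X Y)^x = -211237/303072, (nabla_X Y)^y = -481637/606144

E = 73/64, F = -23/128, G = 2833/2304 at the point
E_x = 9/8, E_y = 9/8, F_x = -5/32, F_y = -37/64, G_x = -23/16, G_y = -23/64
EG - F^2 = 3157/2304;  g^inv = (2304/3157) * [[2833/2304, 23/128], [23/128, 73/64]]
first-kind symbols [ij,l] = (1/2)(d_i g_jl + d_j g_il - d_l g_ij): [xx,x] = E_x/2 = 9/16, [xx,y] = F_x - E_y/2 = -23/32, [xy,x] = E_y/2 = 9/16, [xy,y] = G_x/2 = -23/32, [yy,x] = F_y - G_x/2 = 9/64, [yy,y] = G_y/2 = -23/128
Gamma^x_ij = (G*[ij,x] - F*[ij,y])/(EG - F^2), Gamma^y_ij = (E*[ij,y] - F*[ij,x])/(EG - F^2)
Gamma_xxx = 1296/3157, Gamma_xxy = 1296/3157, Gamma_xyy = 324/3157, Gamma_yxx = -1656/3157, Gamma_yxy = -1656/3157, Gamma_yyy = -414/3157
X = (23/24, 1/8), Y = (15/16, -25/16) at the point


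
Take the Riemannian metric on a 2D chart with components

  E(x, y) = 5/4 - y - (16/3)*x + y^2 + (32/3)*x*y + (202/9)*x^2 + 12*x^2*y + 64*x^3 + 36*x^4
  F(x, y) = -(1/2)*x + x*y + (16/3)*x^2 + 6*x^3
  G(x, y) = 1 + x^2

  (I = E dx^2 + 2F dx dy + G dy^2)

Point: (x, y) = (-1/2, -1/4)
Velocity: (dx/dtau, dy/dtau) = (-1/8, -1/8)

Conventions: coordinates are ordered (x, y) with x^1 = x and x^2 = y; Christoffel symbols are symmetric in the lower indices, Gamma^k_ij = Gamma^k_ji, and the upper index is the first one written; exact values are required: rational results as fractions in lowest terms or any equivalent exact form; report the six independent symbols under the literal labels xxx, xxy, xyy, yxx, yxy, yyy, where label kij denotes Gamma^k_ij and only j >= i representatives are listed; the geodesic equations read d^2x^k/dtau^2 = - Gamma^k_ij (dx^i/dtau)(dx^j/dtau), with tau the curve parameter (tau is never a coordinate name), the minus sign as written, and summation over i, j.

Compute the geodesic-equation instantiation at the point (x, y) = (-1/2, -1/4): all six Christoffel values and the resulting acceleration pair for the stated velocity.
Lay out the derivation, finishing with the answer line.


E = 673/144, F = 23/24, G = 5/4 at the point
E_x = 23/9, E_y = -23/6, F_x = -19/12, F_y = -1/2, G_x = -1, G_y = 0
EG - F^2 = 709/144;  g^inv = (144/709) * [[5/4, -23/24], [-23/24, 673/144]]
first-kind symbols [ij,l] = (1/2)(d_i g_jl + d_j g_il - d_l g_ij): [xx,x] = E_x/2 = 23/18, [xx,y] = F_x - E_y/2 = 1/3, [xy,x] = E_y/2 = -23/12, [xy,y] = G_x/2 = -1/2, [yy,x] = F_y - G_x/2 = 0, [yy,y] = G_y/2 = 0
Gamma^x_ij = (G*[ij,x] - F*[ij,y])/(EG - F^2), Gamma^y_ij = (E*[ij,y] - F*[ij,x])/(EG - F^2)
Gamma_xxx = 184/709, Gamma_xxy = -276/709, Gamma_xyy = 0, Gamma_yxx = 48/709, Gamma_yxy = -72/709, Gamma_yyy = 0
d^2x/dtau^2 = -(Gamma_xxx*(-1/8)^2 + 2*Gamma_xxy*(-1/8)*(-1/8) + Gamma_xyy*(-1/8)^2) = 23/2836
d^2y/dtau^2 = -(Gamma_yxx*(-1/8)^2 + 2*Gamma_yxy*(-1/8)*(-1/8) + Gamma_yyy*(-1/8)^2) = 3/1418

Answer: Gamma_xxx = 184/709, Gamma_xxy = -276/709, Gamma_xyy = 0, Gamma_yxx = 48/709, Gamma_yxy = -72/709, Gamma_yyy = 0; accelerations (d^2x/dtau^2, d^2y/dtau^2) = (23/2836, 3/1418)


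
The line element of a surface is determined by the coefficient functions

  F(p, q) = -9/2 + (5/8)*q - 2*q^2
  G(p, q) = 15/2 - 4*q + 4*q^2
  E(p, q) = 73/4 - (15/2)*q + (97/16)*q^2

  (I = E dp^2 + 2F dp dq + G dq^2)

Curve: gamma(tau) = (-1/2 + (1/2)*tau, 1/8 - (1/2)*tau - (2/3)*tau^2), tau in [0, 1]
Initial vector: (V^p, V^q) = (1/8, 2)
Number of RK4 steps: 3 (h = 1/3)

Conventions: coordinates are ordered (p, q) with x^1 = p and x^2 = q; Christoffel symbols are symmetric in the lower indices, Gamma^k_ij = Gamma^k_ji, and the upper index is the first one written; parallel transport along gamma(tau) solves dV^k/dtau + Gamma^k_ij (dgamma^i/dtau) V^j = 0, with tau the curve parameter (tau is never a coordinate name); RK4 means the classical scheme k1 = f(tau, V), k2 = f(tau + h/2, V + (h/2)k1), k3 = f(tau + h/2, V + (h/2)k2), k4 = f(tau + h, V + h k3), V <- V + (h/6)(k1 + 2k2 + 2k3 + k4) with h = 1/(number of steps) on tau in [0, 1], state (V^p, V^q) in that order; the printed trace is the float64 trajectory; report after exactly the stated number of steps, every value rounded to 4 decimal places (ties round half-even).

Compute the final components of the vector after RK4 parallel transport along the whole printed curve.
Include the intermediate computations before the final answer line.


gamma'(tau) = (1/2, -1/2 - (4/3)*tau); f(tau, V)^k = -Gamma^k_ij(gamma(tau)) gamma'^i(tau) V^j; h = 1/3; intermediate values shown to 6 dp
curve data and Christoffel symbols at the stage parameters:
  tau = 0.000000: gamma = (-0.500000, 0.125000), gamma' = (0.500000, -0.500000); Gamma_ppp = 0.129229, Gamma_ppq = -0.204953, Gamma_pqq = -0.056221, Gamma_qpp = 0.505156, Gamma_qpq = -0.129229, Gamma_qqq = -0.247839
  tau = 0.166667: gamma = (-0.416667, 0.023148), gamma' = (0.500000, -0.722222); Gamma_ppp = 0.142272, Gamma_ppq = -0.234959, Gamma_pqq = -0.040523, Gamma_qpp = 0.573312, Gamma_qpq = -0.142272, Gamma_qqq = -0.281963
  tau = 0.333333: gamma = (-0.333333, -0.115741), gamma' = (0.500000, -0.944444); Gamma_ppp = 0.154217, Gamma_ppq = -0.268809, Gamma_pqq = -0.019628, Gamma_qpp = 0.643786, Gamma_qpq = -0.154217, Gamma_qqq = -0.318495
  tau = 0.500000: gamma = (-0.250000, -0.291667), gamma' = (0.500000, -1.166667); Gamma_ppp = 0.162108, Gamma_ppq = -0.300901, Gamma_pqq = 0.004670, Gamma_qpp = 0.699999, Gamma_qpq = -0.162108, Gamma_qqq = -0.349065
  tau = 0.666667: gamma = (-0.166667, -0.504630), gamma' = (0.500000, -1.388889); Gamma_ppp = 0.164734, Gamma_ppq = -0.325994, Gamma_pqq = 0.029340, Gamma_qpp = 0.729466, Gamma_qpq = -0.164734, Gamma_qqq = -0.366541
  tau = 0.833333: gamma = (-0.083333, -0.754630), gamma' = (0.500000, -1.611111); Gamma_ppp = 0.162630, Gamma_ppq = -0.340570, Gamma_pqq = 0.051017, Gamma_qpp = 0.728230, Gamma_qpq = -0.162630, Gamma_qqq = -0.367821
  tau = 1.000000: gamma = (0.000000, -1.041667), gamma' = (0.500000, -1.833333); Gamma_ppp = 0.157159, Gamma_ppq = -0.343610, Gamma_pqq = 0.067294, Gamma_qpp = 0.700677, Gamma_qpq = -0.157159, Gamma_qqq = -0.354471
step 0: V^p = 0.1250, V^q = 2.0000
step 1: k1 = (0.127845, -0.158259), k2 = (0.138864, -0.318487), k3 = (0.136066, -0.315663), k4 = (0.163158, -0.503497); V <- V + (h/6)(k1 + 2k2 + 2k3 + k4): V^p = 0.1717, V^q = 1.8928
step 2: k1 = (0.162476, -0.503684), k2 = (0.196095, -0.697192), k3 = (0.188645, -0.689693), k4 = (0.213266, -0.848820); V <- V + (h/6)(k1 + 2k2 + 2k3 + k4): V^p = 0.2353, V^q = 1.6635
step 3: k1 = (0.213003, -0.849542), k2 = (0.213627, -0.947729), k3 = (0.209430, -0.939428), k4 = (0.182399, -0.966284); V <- V + (h/6)(k1 + 2k2 + 2k3 + k4): V^p = 0.3043, V^q = 1.3530

Answer: V^p = 0.3043, V^q = 1.3530


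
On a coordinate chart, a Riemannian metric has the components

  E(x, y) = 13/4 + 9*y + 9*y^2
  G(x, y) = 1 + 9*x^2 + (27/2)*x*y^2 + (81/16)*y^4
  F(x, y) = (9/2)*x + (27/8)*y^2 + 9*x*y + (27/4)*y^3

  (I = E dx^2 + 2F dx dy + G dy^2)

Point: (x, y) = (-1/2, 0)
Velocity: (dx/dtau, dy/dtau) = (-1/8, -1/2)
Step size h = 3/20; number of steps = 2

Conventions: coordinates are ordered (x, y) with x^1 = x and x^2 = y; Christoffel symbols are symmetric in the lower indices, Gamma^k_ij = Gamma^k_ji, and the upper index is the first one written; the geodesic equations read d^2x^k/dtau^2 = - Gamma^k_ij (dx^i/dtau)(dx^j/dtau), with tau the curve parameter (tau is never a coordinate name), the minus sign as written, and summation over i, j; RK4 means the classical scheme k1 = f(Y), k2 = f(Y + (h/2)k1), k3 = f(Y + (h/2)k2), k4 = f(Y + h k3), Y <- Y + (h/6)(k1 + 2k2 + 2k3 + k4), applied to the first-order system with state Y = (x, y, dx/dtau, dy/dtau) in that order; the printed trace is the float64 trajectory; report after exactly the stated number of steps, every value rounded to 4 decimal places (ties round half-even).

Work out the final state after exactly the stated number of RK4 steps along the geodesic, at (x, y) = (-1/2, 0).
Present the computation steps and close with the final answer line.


f(Y) = (dx/dtau, dy/dtau, -Gamma^x_ij Y'^i Y'^j, -Gamma^y_ij Y'^i Y'^j) with the Gammas evaluated at the stage position; h = 0.150000; intermediate values shown to 6 dp
step 0: x = -0.5000, y = 0.0000, dx/dtau = -0.1250, dy/dtau = -0.5000
step 1:
  k1: at (x, y) = (-0.500000, 0.000000), (dx/dtau, dy/dtau) = (-0.125000, -0.500000); Gamma_xxx = 0.000000, Gamma_xxy = 0.818182, Gamma_xyy = 0.000000, Gamma_yxx = 0.000000, Gamma_yxy = -0.818182, Gamma_yyy = 0.000000; k1 = (-0.125000, -0.500000, -0.102273, 0.102273)
  k2: at (x, y) = (-0.509375, -0.037500), (dx/dtau, dy/dtau) = (-0.132670, -0.492330); Gamma_xxx = 0.000000, Gamma_xxy = 0.792757, Gamma_xyy = -0.044593, Gamma_yxx = 0.000000, Gamma_yxy = -0.871296, Gamma_yyy = 0.049010; k2 = (-0.132670, -0.492330, -0.092753, 0.101942)
  k3: at (x, y) = (-0.509950, -0.036925), (dx/dtau, dy/dtau) = (-0.131956, -0.492354); Gamma_xxx = 0.000000, Gamma_xxy = 0.792181, Gamma_xyy = -0.043877, Gamma_yxx = 0.000000, Gamma_yxy = -0.870621, Gamma_yyy = 0.048221; k3 = (-0.131956, -0.492354, -0.092299, 0.101438)
  k4: at (x, y) = (-0.519793, -0.073853), (dx/dtau, dy/dtau) = (-0.138845, -0.484784); Gamma_xxx = 0.000000, Gamma_xxy = 0.762800, Gamma_xyy = -0.084503, Gamma_yxx = 0.000000, Gamma_yxy = -0.923104, Gamma_yyy = 0.102261; k4 = (-0.138845, -0.484784, -0.082828, 0.100235)
  Y <- Y + (h/6)(k1 + 2k2 + 2k3 + k4): x = -0.5198, y = -0.0739, dx/dtau = -0.1389, dy/dtau = -0.4848
step 2:
  k1: at (x, y) = (-0.519827, -0.073854), (dx/dtau, dy/dtau) = (-0.138880, -0.484768); Gamma_xxx = 0.000000, Gamma_xxy = 0.762751, Gamma_xyy = -0.084498, Gamma_yxx = 0.000000, Gamma_yxy = -0.923108, Gamma_yyy = 0.102263; k1 = (-0.138880, -0.484768, -0.082847, 0.100264)
  k2: at (x, y) = (-0.530243, -0.110211), (dx/dtau, dy/dtau) = (-0.145094, -0.477248); Gamma_xxx = 0.000000, Gamma_xxy = 0.729086, Gamma_xyy = -0.120530, Gamma_yxx = 0.000000, Gamma_yxy = -0.974762, Gamma_yyy = 0.161145; k2 = (-0.145094, -0.477248, -0.073519, 0.098293)
  k3: at (x, y) = (-0.530709, -0.109647), (dx/dtau, dy/dtau) = (-0.144394, -0.477396); Gamma_xxx = 0.000000, Gamma_xxy = 0.728746, Gamma_xyy = -0.119858, Gamma_yxx = 0.000000, Gamma_yxy = -0.973944, Gamma_yyy = 0.160186; k3 = (-0.144394, -0.477396, -0.073153, 0.097767)
  k4: at (x, y) = (-0.541487, -0.145463), (dx/dtau, dy/dtau) = (-0.149853, -0.470103); Gamma_xxx = 0.000000, Gamma_xxy = 0.690996, Gamma_xyy = -0.150772, Gamma_yxx = 0.000000, Gamma_yxy = -1.024434, Gamma_yyy = 0.223526; k4 = (-0.149853, -0.470103, -0.064036, 0.094937)
  Y <- Y + (h/6)(k1 + 2k2 + 2k3 + k4): x = -0.5415, y = -0.1455, dx/dtau = -0.1499, dy/dtau = -0.4701

Answer: x = -0.5415, y = -0.1455, dx/dtau = -0.1499, dy/dtau = -0.4701


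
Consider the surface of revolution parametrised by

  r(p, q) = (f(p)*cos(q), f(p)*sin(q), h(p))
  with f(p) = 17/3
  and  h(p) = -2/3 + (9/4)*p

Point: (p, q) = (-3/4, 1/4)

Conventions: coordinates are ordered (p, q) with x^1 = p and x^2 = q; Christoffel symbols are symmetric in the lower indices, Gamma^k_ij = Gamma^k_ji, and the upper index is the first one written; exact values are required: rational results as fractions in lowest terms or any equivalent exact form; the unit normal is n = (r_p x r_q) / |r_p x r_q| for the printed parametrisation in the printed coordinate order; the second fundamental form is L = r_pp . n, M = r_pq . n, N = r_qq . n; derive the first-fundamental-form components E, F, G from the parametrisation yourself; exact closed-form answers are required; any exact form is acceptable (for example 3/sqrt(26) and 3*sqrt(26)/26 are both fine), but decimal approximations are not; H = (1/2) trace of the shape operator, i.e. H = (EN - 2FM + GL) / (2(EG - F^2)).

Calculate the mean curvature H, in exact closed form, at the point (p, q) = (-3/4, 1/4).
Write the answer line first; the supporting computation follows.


Answer: H = 3/34

f = 17/3, f' = 0, f'' = 0, h' = 9/4, h'' = 0
E = 81/16, F = 0, G = 289/9; answer radicand W^2 = 81/16
unnormalised second-form numerators: l = 0, m = 0, n = 51/4; L = l/sqrt(81/16), and similarly M = m/sqrt(W^2), N = n/sqrt(W^2)
H = (E*n - 2*F*m + G*l) / (2*(EG - F^2)*sqrt(W^2)); E*n - 2*F*m + G*l = 4131/64, EG - F^2 = 2601/16, so H = (27/136)/sqrt(81/16)


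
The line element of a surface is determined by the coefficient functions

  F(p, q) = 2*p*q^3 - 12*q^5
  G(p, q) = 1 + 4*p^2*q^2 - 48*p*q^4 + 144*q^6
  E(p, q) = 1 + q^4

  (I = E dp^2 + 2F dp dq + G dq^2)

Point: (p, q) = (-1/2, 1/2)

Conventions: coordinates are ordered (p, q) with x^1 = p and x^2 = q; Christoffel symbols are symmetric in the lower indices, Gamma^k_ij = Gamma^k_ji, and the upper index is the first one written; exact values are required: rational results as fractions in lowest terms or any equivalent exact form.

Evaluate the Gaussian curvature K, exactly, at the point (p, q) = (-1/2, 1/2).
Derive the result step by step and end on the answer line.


E = 17/16, F = -1/2, G = 5, EG - F^2 = 81/16 at the point
E_p = 0, E_q = 1/2, F_p = 1/4, F_q = -9/2, G_p = -4, G_q = 40
E_qq = 3, F_pq = 3/2, G_pp = 2
Apply the Brioschi formula K = (det M1 - det M2)/(EG - F^2)^2 over the derivative matrices of E, F, G.
M1 = [[-E_qq/2 + F_pq - G_pp/2, E_p/2, F_p - E_q/2], [F_q - G_p/2, E, F], [G_q/2, F, G]] = [[-1, 0, 0], [-5/2, 17/16, -1/2], [20, -1/2, 5]]; det M1 = -81/16
M2 = [[0, E_q/2, G_p/2], [E_q/2, E, F], [G_p/2, F, G]] = [[0, 1/4, -2], [1/4, 17/16, -1/2], [-2, -1/2, 5]]; det M2 = -65/16
det M1 - det M2 = -1; K = -1 / (81/16)^2 = -256/6561

Answer: K = -256/6561


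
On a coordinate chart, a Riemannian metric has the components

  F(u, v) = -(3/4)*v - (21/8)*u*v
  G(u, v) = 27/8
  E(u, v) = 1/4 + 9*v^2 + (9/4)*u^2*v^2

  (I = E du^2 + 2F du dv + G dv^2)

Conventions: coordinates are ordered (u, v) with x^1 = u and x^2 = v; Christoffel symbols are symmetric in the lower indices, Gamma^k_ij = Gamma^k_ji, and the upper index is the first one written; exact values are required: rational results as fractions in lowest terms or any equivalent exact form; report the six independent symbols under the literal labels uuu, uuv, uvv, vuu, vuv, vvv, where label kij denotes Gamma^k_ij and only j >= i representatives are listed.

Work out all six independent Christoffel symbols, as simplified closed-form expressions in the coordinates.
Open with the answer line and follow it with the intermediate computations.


Answer: Gamma_uuu = (-42*u^3*v^2 - 12*u^2*v^2 - 163*u*v^2 - 62*v^2)/(5*u^2*v^2 - 28*u*v^2 + 212*v^2 + 6), Gamma_uuv = (54*u^2*v + 216*v)/(5*u^2*v^2 - 28*u*v^2 + 212*v^2 + 6), Gamma_uvv = (-63*u - 18)/(5*u^2*v^2 - 28*u*v^2 + 212*v^2 + 6), Gamma_vuu = (-108*u^4*v^3 - 864*u^2*v^3 - 12*u^2*v + 36*u*v^3 - 2232*v^3 - 62*v)/(15*u^2*v^2 - 84*u*v^2 + 636*v^2 + 18), Gamma_vuv = (42*u^3*v^2 + 12*u^2*v^2 + 168*u*v^2 + 48*v^2)/(5*u^2*v^2 - 28*u*v^2 + 212*v^2 + 6), Gamma_vvv = (-49*u^2*v - 28*u*v - 4*v)/(5*u^2*v^2 - 28*u*v^2 + 212*v^2 + 6)

E = 1/4 + 9*v^2 + (9/4)*u^2*v^2; F = -(3/4)*v - (21/8)*u*v; G = 27/8
Gamma^k_ij = (1/2) g^{kl} (d_i g_jl + d_j g_il - d_l g_ij), with g^inv = (1/(EG-F^2)) [[G, -F], [-F, E]]
first partials: E_u = (9/2)*u*v^2, E_v = 18*v + (9/2)*u^2*v, F_u = -(21/8)*v, F_v = -3/4 - (21/8)*u, G_u = 0, G_v = 0
D = EG - F^2 = 27/32 + (477/16)*v^2 - (63/16)*u*v^2 + (45/64)*u^2*v^2
expanded: Gamma^u_uu = (G E_u - 2F F_u + F E_v)/(2D), Gamma^u_uv = (G E_v - F G_u)/(2D), Gamma^u_vv = (2G F_v - G G_u - F G_v)/(2D), Gamma^v_uu = (2E F_u - E E_v - F E_u)/(2D), Gamma^v_uv = (E G_u - F E_v)/(2D), Gamma^v_vv = (E G_v - 2F F_v + F G_u)/(2D); substitute and cancel common factors


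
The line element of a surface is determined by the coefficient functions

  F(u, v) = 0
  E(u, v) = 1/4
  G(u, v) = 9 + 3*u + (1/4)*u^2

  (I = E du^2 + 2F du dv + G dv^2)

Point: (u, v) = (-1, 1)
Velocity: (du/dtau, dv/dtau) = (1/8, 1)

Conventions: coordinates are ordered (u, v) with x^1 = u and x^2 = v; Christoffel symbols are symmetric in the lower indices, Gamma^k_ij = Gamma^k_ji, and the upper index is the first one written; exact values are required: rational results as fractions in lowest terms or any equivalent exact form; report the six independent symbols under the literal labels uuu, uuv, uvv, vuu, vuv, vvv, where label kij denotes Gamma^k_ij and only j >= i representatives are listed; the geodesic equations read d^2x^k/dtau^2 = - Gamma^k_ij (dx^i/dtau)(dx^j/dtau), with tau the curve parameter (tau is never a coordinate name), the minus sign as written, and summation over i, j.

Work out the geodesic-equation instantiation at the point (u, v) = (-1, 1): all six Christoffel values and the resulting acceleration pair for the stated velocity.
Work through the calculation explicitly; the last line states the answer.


E = 1/4, F = 0, G = 25/4 at the point
E_u = 0, E_v = 0, F_u = 0, F_v = 0, G_u = 5/2, G_v = 0
EG - F^2 = 25/16;  g^inv = (16/25) * [[25/4, 0], [0, 1/4]]
first-kind symbols [ij,l] = (1/2)(d_i g_jl + d_j g_il - d_l g_ij): [uu,u] = E_u/2 = 0, [uu,v] = F_u - E_v/2 = 0, [uv,u] = E_v/2 = 0, [uv,v] = G_u/2 = 5/4, [vv,u] = F_v - G_u/2 = -5/4, [vv,v] = G_v/2 = 0
Gamma^u_ij = (G*[ij,u] - F*[ij,v])/(EG - F^2), Gamma^v_ij = (E*[ij,v] - F*[ij,u])/(EG - F^2)
Gamma_uuu = 0, Gamma_uuv = 0, Gamma_uvv = -5, Gamma_vuu = 0, Gamma_vuv = 1/5, Gamma_vvv = 0
d^2u/dtau^2 = -(Gamma_uuu*(1/8)^2 + 2*Gamma_uuv*(1/8)*(1) + Gamma_uvv*(1)^2) = 5
d^2v/dtau^2 = -(Gamma_vuu*(1/8)^2 + 2*Gamma_vuv*(1/8)*(1) + Gamma_vvv*(1)^2) = -1/20

Answer: Gamma_uuu = 0, Gamma_uuv = 0, Gamma_uvv = -5, Gamma_vuu = 0, Gamma_vuv = 1/5, Gamma_vvv = 0; accelerations (d^2u/dtau^2, d^2v/dtau^2) = (5, -1/20)


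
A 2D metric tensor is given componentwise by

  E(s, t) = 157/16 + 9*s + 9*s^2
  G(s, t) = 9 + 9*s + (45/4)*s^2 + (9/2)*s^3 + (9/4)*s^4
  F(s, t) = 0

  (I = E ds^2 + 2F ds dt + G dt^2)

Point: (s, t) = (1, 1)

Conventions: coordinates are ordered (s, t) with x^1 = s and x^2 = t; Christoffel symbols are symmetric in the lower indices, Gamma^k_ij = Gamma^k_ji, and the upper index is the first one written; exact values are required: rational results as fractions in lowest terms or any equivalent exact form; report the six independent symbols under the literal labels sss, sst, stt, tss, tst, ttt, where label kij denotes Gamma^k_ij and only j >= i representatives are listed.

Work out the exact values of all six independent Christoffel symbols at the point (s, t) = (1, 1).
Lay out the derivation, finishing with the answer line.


E = 445/16, F = 0, G = 36 at the point
E_s = 27, E_t = 0, F_s = 0, F_t = 0, G_s = 54, G_t = 0
EG - F^2 = 4005/4;  g^inv = (4/4005) * [[36, 0], [0, 445/16]]
first-kind symbols [ij,l] = (1/2)(d_i g_jl + d_j g_il - d_l g_ij): [ss,s] = E_s/2 = 27/2, [ss,t] = F_s - E_t/2 = 0, [st,s] = E_t/2 = 0, [st,t] = G_s/2 = 27, [tt,s] = F_t - G_s/2 = -27, [tt,t] = G_t/2 = 0
Gamma^s_ij = (G*[ij,s] - F*[ij,t])/(EG - F^2), Gamma^t_ij = (E*[ij,t] - F*[ij,s])/(EG - F^2)

Answer: Gamma_sss = 216/445, Gamma_sst = 0, Gamma_stt = -432/445, Gamma_tss = 0, Gamma_tst = 3/4, Gamma_ttt = 0


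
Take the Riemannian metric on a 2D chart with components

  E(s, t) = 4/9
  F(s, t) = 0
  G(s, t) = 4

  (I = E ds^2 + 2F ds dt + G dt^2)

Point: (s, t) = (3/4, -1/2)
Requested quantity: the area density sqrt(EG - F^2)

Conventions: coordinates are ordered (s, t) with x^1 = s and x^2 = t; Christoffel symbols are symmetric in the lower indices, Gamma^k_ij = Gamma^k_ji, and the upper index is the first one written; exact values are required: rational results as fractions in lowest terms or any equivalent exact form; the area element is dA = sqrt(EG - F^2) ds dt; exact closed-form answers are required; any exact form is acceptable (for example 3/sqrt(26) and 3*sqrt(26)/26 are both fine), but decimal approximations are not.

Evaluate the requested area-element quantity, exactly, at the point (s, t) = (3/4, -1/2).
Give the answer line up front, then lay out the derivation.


Answer: sqrt(EG - F^2) = 4/3

E = 4/9, F = 0, G = 4; EG - F^2 = 16/9


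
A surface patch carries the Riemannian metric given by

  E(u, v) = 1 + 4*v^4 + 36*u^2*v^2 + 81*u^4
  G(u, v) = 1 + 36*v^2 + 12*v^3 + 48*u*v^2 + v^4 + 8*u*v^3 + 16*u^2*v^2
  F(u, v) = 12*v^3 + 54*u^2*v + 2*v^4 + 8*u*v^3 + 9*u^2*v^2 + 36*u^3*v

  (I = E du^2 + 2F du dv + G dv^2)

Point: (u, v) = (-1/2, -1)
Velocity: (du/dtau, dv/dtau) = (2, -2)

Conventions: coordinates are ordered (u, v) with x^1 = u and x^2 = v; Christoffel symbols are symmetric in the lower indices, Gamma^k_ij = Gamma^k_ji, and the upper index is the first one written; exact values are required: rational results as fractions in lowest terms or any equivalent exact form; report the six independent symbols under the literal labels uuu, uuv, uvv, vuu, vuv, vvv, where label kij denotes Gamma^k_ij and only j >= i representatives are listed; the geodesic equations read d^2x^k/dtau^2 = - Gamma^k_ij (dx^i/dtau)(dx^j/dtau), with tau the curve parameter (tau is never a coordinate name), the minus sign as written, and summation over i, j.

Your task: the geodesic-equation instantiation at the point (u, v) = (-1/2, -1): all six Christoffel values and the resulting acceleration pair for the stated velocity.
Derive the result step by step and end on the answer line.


E = 305/16, F = -51/4, G = 10 at the point
E_u = -153/2, E_v = -34, F_u = 10, F_v = 41/2, G_u = 24, G_v = -12
EG - F^2 = 449/16;  g^inv = (16/449) * [[10, 51/4], [51/4, 305/16]]
first-kind symbols [ij,l] = (1/2)(d_i g_jl + d_j g_il - d_l g_ij): [uu,u] = E_u/2 = -153/4, [uu,v] = F_u - E_v/2 = 27, [uv,u] = E_v/2 = -17, [uv,v] = G_u/2 = 12, [vv,u] = F_v - G_u/2 = 17/2, [vv,v] = G_v/2 = -6
Gamma^u_ij = (G*[ij,u] - F*[ij,v])/(EG - F^2), Gamma^v_ij = (E*[ij,v] - F*[ij,u])/(EG - F^2)
Gamma_uuu = -612/449, Gamma_uuv = -272/449, Gamma_uvv = 136/449, Gamma_vuu = 432/449, Gamma_vuv = 192/449, Gamma_vvv = -96/449
d^2u/dtau^2 = -(Gamma_uuu*(2)^2 + 2*Gamma_uuv*(2)*(-2) + Gamma_uvv*(-2)^2) = -272/449
d^2v/dtau^2 = -(Gamma_vuu*(2)^2 + 2*Gamma_vuv*(2)*(-2) + Gamma_vvv*(-2)^2) = 192/449

Answer: Gamma_uuu = -612/449, Gamma_uuv = -272/449, Gamma_uvv = 136/449, Gamma_vuu = 432/449, Gamma_vuv = 192/449, Gamma_vvv = -96/449; accelerations (d^2u/dtau^2, d^2v/dtau^2) = (-272/449, 192/449)


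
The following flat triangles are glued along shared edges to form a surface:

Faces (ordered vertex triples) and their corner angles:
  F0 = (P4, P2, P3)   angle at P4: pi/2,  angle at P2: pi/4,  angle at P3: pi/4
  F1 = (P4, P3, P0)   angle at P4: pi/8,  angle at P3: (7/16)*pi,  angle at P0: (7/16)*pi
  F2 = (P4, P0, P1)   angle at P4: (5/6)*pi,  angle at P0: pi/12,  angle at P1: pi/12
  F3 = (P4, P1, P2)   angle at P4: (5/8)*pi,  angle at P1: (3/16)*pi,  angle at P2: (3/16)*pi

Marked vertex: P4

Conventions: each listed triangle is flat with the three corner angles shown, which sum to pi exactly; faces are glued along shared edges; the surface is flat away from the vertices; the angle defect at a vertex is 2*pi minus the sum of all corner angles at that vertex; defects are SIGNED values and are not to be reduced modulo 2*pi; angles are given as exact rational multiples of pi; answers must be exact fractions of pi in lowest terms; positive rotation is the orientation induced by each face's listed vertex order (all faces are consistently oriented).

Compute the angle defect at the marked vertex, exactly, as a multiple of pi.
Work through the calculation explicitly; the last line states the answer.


Sum of corner angles at P4: (25/12)*pi
defect = 2*pi - (25/12)*pi

Answer: defect(P4) = -pi/12
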